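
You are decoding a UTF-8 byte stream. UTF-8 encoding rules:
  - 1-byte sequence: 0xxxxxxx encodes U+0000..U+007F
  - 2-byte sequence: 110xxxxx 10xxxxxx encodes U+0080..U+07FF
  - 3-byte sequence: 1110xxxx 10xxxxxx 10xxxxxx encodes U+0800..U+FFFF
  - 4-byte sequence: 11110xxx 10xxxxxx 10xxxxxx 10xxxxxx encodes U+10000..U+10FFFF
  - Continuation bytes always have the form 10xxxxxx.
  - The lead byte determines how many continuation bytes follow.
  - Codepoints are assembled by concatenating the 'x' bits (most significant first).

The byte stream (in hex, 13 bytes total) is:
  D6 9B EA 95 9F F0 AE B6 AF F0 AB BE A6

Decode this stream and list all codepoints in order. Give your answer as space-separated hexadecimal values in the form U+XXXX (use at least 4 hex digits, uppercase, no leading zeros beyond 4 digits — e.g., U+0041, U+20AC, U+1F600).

Answer: U+059B U+A55F U+2EDAF U+2BFA6

Derivation:
Byte[0]=D6: 2-byte lead, need 1 cont bytes. acc=0x16
Byte[1]=9B: continuation. acc=(acc<<6)|0x1B=0x59B
Completed: cp=U+059B (starts at byte 0)
Byte[2]=EA: 3-byte lead, need 2 cont bytes. acc=0xA
Byte[3]=95: continuation. acc=(acc<<6)|0x15=0x295
Byte[4]=9F: continuation. acc=(acc<<6)|0x1F=0xA55F
Completed: cp=U+A55F (starts at byte 2)
Byte[5]=F0: 4-byte lead, need 3 cont bytes. acc=0x0
Byte[6]=AE: continuation. acc=(acc<<6)|0x2E=0x2E
Byte[7]=B6: continuation. acc=(acc<<6)|0x36=0xBB6
Byte[8]=AF: continuation. acc=(acc<<6)|0x2F=0x2EDAF
Completed: cp=U+2EDAF (starts at byte 5)
Byte[9]=F0: 4-byte lead, need 3 cont bytes. acc=0x0
Byte[10]=AB: continuation. acc=(acc<<6)|0x2B=0x2B
Byte[11]=BE: continuation. acc=(acc<<6)|0x3E=0xAFE
Byte[12]=A6: continuation. acc=(acc<<6)|0x26=0x2BFA6
Completed: cp=U+2BFA6 (starts at byte 9)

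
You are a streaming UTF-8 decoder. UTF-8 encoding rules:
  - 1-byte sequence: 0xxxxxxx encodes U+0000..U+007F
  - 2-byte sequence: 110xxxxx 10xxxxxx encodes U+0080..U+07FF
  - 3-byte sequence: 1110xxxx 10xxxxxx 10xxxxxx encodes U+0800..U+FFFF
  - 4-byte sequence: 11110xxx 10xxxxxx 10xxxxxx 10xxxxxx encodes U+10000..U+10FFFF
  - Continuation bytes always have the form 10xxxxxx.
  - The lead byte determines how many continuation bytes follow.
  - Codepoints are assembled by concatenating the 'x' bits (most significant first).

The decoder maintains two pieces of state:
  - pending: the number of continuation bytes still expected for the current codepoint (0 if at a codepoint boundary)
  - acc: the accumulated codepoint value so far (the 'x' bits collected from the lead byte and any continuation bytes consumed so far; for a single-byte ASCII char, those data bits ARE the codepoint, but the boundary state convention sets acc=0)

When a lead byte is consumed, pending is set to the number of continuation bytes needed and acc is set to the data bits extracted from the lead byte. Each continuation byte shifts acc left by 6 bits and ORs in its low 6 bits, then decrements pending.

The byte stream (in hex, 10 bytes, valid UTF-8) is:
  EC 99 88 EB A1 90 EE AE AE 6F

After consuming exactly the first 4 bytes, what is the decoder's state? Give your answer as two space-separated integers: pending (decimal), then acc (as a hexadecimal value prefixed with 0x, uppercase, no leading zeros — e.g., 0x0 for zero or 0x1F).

Answer: 2 0xB

Derivation:
Byte[0]=EC: 3-byte lead. pending=2, acc=0xC
Byte[1]=99: continuation. acc=(acc<<6)|0x19=0x319, pending=1
Byte[2]=88: continuation. acc=(acc<<6)|0x08=0xC648, pending=0
Byte[3]=EB: 3-byte lead. pending=2, acc=0xB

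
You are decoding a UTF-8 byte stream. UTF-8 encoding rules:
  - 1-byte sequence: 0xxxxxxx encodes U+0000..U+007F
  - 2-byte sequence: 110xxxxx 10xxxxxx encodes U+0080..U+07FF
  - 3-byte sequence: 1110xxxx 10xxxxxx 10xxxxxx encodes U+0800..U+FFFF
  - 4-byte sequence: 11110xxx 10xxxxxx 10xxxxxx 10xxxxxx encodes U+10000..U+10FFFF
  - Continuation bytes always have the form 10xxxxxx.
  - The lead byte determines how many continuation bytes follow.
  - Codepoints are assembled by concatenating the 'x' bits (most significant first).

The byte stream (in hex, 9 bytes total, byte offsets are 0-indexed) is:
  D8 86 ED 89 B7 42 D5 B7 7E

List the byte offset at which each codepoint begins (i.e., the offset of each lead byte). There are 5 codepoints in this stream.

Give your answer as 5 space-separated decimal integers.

Byte[0]=D8: 2-byte lead, need 1 cont bytes. acc=0x18
Byte[1]=86: continuation. acc=(acc<<6)|0x06=0x606
Completed: cp=U+0606 (starts at byte 0)
Byte[2]=ED: 3-byte lead, need 2 cont bytes. acc=0xD
Byte[3]=89: continuation. acc=(acc<<6)|0x09=0x349
Byte[4]=B7: continuation. acc=(acc<<6)|0x37=0xD277
Completed: cp=U+D277 (starts at byte 2)
Byte[5]=42: 1-byte ASCII. cp=U+0042
Byte[6]=D5: 2-byte lead, need 1 cont bytes. acc=0x15
Byte[7]=B7: continuation. acc=(acc<<6)|0x37=0x577
Completed: cp=U+0577 (starts at byte 6)
Byte[8]=7E: 1-byte ASCII. cp=U+007E

Answer: 0 2 5 6 8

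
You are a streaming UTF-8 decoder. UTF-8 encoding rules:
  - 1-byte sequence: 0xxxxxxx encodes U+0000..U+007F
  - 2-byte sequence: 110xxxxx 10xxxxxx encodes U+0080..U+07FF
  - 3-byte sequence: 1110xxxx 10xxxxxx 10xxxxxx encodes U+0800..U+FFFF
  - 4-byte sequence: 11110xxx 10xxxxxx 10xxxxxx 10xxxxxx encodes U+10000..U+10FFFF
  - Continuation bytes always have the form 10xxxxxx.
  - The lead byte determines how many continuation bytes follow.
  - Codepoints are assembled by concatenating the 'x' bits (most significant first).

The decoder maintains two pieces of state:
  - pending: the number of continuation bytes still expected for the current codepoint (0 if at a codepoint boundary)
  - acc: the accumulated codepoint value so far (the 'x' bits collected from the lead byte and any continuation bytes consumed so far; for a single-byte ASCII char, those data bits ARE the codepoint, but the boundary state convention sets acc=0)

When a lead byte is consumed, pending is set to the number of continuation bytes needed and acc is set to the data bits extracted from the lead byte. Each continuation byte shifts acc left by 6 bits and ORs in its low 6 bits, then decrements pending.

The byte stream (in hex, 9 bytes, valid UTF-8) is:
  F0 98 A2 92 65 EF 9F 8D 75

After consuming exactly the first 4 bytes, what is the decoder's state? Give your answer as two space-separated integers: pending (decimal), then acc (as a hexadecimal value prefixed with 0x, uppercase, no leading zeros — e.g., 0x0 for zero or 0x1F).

Answer: 0 0x18892

Derivation:
Byte[0]=F0: 4-byte lead. pending=3, acc=0x0
Byte[1]=98: continuation. acc=(acc<<6)|0x18=0x18, pending=2
Byte[2]=A2: continuation. acc=(acc<<6)|0x22=0x622, pending=1
Byte[3]=92: continuation. acc=(acc<<6)|0x12=0x18892, pending=0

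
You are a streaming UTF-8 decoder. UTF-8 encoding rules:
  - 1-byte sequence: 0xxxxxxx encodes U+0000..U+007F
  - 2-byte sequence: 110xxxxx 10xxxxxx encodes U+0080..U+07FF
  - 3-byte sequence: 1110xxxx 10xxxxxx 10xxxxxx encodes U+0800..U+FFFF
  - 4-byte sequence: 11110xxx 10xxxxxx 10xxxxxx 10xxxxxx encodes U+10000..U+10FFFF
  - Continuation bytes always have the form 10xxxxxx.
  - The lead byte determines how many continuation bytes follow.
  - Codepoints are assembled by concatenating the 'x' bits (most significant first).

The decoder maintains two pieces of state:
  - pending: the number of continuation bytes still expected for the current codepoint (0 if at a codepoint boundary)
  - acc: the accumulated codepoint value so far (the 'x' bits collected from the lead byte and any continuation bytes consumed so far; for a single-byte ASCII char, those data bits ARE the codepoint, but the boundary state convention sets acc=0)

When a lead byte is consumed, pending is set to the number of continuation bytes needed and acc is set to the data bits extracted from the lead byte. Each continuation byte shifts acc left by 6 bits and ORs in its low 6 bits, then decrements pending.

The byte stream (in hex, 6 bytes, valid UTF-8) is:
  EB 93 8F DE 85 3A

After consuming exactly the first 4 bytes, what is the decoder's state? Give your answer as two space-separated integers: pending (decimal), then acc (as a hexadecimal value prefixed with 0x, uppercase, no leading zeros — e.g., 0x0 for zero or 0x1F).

Byte[0]=EB: 3-byte lead. pending=2, acc=0xB
Byte[1]=93: continuation. acc=(acc<<6)|0x13=0x2D3, pending=1
Byte[2]=8F: continuation. acc=(acc<<6)|0x0F=0xB4CF, pending=0
Byte[3]=DE: 2-byte lead. pending=1, acc=0x1E

Answer: 1 0x1E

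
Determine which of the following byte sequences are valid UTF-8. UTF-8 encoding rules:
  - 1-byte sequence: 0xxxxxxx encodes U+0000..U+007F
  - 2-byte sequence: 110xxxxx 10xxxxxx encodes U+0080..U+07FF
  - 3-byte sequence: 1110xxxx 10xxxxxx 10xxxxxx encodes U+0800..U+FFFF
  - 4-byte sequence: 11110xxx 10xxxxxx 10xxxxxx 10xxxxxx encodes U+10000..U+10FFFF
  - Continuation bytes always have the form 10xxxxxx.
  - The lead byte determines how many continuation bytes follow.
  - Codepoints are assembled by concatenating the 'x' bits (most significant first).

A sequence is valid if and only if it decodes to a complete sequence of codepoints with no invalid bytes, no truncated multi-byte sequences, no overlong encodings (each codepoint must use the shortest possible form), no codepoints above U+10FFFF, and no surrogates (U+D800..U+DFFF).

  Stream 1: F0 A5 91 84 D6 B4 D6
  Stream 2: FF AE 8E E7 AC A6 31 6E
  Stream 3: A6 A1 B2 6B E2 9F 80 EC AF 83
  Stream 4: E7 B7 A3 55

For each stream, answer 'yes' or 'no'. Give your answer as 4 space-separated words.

Stream 1: error at byte offset 7. INVALID
Stream 2: error at byte offset 0. INVALID
Stream 3: error at byte offset 0. INVALID
Stream 4: decodes cleanly. VALID

Answer: no no no yes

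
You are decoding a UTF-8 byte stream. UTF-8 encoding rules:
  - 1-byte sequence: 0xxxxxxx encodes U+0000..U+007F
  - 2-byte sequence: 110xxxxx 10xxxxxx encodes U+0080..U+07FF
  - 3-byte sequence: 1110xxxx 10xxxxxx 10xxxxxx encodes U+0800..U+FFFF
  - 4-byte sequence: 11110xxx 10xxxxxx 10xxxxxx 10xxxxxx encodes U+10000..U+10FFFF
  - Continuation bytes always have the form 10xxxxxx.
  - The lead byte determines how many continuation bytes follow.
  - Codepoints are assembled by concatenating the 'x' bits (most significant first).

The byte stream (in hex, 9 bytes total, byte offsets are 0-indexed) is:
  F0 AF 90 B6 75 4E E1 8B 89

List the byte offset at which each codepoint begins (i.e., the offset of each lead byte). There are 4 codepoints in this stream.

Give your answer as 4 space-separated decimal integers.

Byte[0]=F0: 4-byte lead, need 3 cont bytes. acc=0x0
Byte[1]=AF: continuation. acc=(acc<<6)|0x2F=0x2F
Byte[2]=90: continuation. acc=(acc<<6)|0x10=0xBD0
Byte[3]=B6: continuation. acc=(acc<<6)|0x36=0x2F436
Completed: cp=U+2F436 (starts at byte 0)
Byte[4]=75: 1-byte ASCII. cp=U+0075
Byte[5]=4E: 1-byte ASCII. cp=U+004E
Byte[6]=E1: 3-byte lead, need 2 cont bytes. acc=0x1
Byte[7]=8B: continuation. acc=(acc<<6)|0x0B=0x4B
Byte[8]=89: continuation. acc=(acc<<6)|0x09=0x12C9
Completed: cp=U+12C9 (starts at byte 6)

Answer: 0 4 5 6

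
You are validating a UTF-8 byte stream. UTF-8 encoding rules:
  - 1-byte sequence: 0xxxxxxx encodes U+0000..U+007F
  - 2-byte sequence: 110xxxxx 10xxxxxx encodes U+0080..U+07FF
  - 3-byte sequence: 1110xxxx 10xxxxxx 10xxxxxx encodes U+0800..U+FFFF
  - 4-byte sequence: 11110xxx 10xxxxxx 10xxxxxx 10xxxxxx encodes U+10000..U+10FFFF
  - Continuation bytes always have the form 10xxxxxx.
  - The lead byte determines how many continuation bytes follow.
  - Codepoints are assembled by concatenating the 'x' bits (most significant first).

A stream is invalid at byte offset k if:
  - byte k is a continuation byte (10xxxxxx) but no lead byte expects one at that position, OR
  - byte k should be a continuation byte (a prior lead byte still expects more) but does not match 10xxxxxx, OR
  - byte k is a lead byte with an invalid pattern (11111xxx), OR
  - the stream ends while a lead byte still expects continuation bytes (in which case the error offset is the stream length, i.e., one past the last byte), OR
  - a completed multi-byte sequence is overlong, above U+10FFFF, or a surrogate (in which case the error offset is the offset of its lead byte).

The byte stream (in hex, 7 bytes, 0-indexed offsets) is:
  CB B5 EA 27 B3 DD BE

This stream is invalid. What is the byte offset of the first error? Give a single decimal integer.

Answer: 3

Derivation:
Byte[0]=CB: 2-byte lead, need 1 cont bytes. acc=0xB
Byte[1]=B5: continuation. acc=(acc<<6)|0x35=0x2F5
Completed: cp=U+02F5 (starts at byte 0)
Byte[2]=EA: 3-byte lead, need 2 cont bytes. acc=0xA
Byte[3]=27: expected 10xxxxxx continuation. INVALID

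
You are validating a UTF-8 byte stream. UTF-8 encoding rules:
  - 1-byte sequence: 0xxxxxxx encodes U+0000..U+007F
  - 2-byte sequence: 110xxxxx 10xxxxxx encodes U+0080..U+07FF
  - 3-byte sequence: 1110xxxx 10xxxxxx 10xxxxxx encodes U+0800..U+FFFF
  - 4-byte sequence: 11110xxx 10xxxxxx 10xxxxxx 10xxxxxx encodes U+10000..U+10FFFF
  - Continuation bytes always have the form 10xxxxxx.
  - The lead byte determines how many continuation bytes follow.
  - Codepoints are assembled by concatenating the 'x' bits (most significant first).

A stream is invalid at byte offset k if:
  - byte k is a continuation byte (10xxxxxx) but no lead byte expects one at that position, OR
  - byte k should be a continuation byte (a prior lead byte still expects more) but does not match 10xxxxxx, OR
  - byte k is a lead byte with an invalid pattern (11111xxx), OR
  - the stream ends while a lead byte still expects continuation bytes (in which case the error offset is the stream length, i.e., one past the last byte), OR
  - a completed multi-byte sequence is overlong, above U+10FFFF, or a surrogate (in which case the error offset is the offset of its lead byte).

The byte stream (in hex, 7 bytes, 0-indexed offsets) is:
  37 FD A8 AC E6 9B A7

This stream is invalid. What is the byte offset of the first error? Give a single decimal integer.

Answer: 1

Derivation:
Byte[0]=37: 1-byte ASCII. cp=U+0037
Byte[1]=FD: INVALID lead byte (not 0xxx/110x/1110/11110)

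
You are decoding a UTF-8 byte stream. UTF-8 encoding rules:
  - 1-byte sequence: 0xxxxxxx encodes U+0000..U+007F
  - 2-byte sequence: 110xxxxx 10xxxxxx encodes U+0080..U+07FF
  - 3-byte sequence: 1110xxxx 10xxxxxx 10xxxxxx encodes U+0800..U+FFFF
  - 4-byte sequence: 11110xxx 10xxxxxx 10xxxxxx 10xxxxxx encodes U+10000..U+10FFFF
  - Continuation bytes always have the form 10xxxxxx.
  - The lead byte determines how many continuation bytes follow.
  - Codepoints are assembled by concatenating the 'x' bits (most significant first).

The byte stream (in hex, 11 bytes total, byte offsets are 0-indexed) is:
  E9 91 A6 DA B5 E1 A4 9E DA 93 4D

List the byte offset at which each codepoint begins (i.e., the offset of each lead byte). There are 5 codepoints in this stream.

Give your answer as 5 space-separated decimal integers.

Byte[0]=E9: 3-byte lead, need 2 cont bytes. acc=0x9
Byte[1]=91: continuation. acc=(acc<<6)|0x11=0x251
Byte[2]=A6: continuation. acc=(acc<<6)|0x26=0x9466
Completed: cp=U+9466 (starts at byte 0)
Byte[3]=DA: 2-byte lead, need 1 cont bytes. acc=0x1A
Byte[4]=B5: continuation. acc=(acc<<6)|0x35=0x6B5
Completed: cp=U+06B5 (starts at byte 3)
Byte[5]=E1: 3-byte lead, need 2 cont bytes. acc=0x1
Byte[6]=A4: continuation. acc=(acc<<6)|0x24=0x64
Byte[7]=9E: continuation. acc=(acc<<6)|0x1E=0x191E
Completed: cp=U+191E (starts at byte 5)
Byte[8]=DA: 2-byte lead, need 1 cont bytes. acc=0x1A
Byte[9]=93: continuation. acc=(acc<<6)|0x13=0x693
Completed: cp=U+0693 (starts at byte 8)
Byte[10]=4D: 1-byte ASCII. cp=U+004D

Answer: 0 3 5 8 10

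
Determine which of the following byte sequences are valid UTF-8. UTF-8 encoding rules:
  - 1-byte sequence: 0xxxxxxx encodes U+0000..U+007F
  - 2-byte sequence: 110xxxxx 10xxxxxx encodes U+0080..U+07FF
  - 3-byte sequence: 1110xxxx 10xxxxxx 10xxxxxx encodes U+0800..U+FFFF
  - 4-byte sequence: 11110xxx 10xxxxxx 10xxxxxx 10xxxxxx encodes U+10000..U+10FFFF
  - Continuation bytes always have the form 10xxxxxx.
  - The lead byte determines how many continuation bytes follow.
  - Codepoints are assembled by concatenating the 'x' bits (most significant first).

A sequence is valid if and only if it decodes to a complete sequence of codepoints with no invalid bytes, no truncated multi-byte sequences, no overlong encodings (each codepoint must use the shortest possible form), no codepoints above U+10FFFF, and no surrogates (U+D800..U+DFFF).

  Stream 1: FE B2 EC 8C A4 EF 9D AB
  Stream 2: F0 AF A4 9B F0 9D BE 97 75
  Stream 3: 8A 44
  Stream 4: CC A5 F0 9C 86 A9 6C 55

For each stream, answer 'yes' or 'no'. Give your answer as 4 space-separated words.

Answer: no yes no yes

Derivation:
Stream 1: error at byte offset 0. INVALID
Stream 2: decodes cleanly. VALID
Stream 3: error at byte offset 0. INVALID
Stream 4: decodes cleanly. VALID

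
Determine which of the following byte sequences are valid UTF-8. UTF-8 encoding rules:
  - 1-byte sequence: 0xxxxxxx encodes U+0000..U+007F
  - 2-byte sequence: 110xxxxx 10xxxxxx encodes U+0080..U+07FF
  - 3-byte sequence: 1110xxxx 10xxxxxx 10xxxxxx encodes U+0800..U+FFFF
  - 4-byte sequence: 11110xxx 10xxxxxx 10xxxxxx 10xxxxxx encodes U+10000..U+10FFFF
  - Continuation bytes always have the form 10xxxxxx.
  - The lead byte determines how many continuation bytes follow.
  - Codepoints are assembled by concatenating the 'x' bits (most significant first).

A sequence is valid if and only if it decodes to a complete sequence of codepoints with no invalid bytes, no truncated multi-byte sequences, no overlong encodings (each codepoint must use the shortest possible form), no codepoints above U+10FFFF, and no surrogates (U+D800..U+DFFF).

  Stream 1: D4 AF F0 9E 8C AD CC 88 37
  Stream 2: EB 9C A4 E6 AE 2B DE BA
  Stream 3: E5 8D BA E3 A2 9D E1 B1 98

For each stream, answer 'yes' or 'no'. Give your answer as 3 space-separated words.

Stream 1: decodes cleanly. VALID
Stream 2: error at byte offset 5. INVALID
Stream 3: decodes cleanly. VALID

Answer: yes no yes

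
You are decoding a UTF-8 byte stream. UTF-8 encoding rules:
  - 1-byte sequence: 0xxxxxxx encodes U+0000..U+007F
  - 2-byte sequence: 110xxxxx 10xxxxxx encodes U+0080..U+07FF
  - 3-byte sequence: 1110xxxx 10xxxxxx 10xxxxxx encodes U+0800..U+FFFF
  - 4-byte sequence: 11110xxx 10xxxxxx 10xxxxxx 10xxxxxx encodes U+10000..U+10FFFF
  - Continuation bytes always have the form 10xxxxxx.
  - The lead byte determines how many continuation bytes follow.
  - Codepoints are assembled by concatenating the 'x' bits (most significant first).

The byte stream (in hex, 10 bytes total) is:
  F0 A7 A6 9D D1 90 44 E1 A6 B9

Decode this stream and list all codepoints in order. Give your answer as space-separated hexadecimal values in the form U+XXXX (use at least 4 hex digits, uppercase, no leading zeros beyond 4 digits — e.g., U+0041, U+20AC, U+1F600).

Answer: U+2799D U+0450 U+0044 U+19B9

Derivation:
Byte[0]=F0: 4-byte lead, need 3 cont bytes. acc=0x0
Byte[1]=A7: continuation. acc=(acc<<6)|0x27=0x27
Byte[2]=A6: continuation. acc=(acc<<6)|0x26=0x9E6
Byte[3]=9D: continuation. acc=(acc<<6)|0x1D=0x2799D
Completed: cp=U+2799D (starts at byte 0)
Byte[4]=D1: 2-byte lead, need 1 cont bytes. acc=0x11
Byte[5]=90: continuation. acc=(acc<<6)|0x10=0x450
Completed: cp=U+0450 (starts at byte 4)
Byte[6]=44: 1-byte ASCII. cp=U+0044
Byte[7]=E1: 3-byte lead, need 2 cont bytes. acc=0x1
Byte[8]=A6: continuation. acc=(acc<<6)|0x26=0x66
Byte[9]=B9: continuation. acc=(acc<<6)|0x39=0x19B9
Completed: cp=U+19B9 (starts at byte 7)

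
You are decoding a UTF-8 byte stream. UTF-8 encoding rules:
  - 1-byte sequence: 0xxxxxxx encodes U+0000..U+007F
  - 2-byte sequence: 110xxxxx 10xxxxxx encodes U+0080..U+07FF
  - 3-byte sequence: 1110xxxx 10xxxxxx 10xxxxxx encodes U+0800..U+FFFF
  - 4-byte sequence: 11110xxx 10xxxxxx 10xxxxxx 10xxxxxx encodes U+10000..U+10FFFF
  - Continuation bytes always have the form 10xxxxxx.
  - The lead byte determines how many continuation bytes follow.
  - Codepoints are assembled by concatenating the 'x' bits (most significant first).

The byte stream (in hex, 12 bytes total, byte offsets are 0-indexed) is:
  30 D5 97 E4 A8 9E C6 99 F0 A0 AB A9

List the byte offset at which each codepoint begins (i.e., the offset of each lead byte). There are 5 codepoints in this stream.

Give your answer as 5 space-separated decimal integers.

Answer: 0 1 3 6 8

Derivation:
Byte[0]=30: 1-byte ASCII. cp=U+0030
Byte[1]=D5: 2-byte lead, need 1 cont bytes. acc=0x15
Byte[2]=97: continuation. acc=(acc<<6)|0x17=0x557
Completed: cp=U+0557 (starts at byte 1)
Byte[3]=E4: 3-byte lead, need 2 cont bytes. acc=0x4
Byte[4]=A8: continuation. acc=(acc<<6)|0x28=0x128
Byte[5]=9E: continuation. acc=(acc<<6)|0x1E=0x4A1E
Completed: cp=U+4A1E (starts at byte 3)
Byte[6]=C6: 2-byte lead, need 1 cont bytes. acc=0x6
Byte[7]=99: continuation. acc=(acc<<6)|0x19=0x199
Completed: cp=U+0199 (starts at byte 6)
Byte[8]=F0: 4-byte lead, need 3 cont bytes. acc=0x0
Byte[9]=A0: continuation. acc=(acc<<6)|0x20=0x20
Byte[10]=AB: continuation. acc=(acc<<6)|0x2B=0x82B
Byte[11]=A9: continuation. acc=(acc<<6)|0x29=0x20AE9
Completed: cp=U+20AE9 (starts at byte 8)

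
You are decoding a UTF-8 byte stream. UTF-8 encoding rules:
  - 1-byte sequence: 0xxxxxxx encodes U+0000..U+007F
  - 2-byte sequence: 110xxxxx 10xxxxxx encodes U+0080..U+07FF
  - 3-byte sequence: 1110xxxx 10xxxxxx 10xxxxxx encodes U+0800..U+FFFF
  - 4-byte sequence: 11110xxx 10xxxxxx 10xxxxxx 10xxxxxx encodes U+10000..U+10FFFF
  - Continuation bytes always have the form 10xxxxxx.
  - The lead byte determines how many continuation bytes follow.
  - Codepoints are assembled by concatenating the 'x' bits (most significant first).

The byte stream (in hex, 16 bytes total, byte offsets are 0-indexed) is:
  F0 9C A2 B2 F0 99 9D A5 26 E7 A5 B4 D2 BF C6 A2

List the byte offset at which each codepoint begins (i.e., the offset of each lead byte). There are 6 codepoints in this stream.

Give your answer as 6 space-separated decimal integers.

Byte[0]=F0: 4-byte lead, need 3 cont bytes. acc=0x0
Byte[1]=9C: continuation. acc=(acc<<6)|0x1C=0x1C
Byte[2]=A2: continuation. acc=(acc<<6)|0x22=0x722
Byte[3]=B2: continuation. acc=(acc<<6)|0x32=0x1C8B2
Completed: cp=U+1C8B2 (starts at byte 0)
Byte[4]=F0: 4-byte lead, need 3 cont bytes. acc=0x0
Byte[5]=99: continuation. acc=(acc<<6)|0x19=0x19
Byte[6]=9D: continuation. acc=(acc<<6)|0x1D=0x65D
Byte[7]=A5: continuation. acc=(acc<<6)|0x25=0x19765
Completed: cp=U+19765 (starts at byte 4)
Byte[8]=26: 1-byte ASCII. cp=U+0026
Byte[9]=E7: 3-byte lead, need 2 cont bytes. acc=0x7
Byte[10]=A5: continuation. acc=(acc<<6)|0x25=0x1E5
Byte[11]=B4: continuation. acc=(acc<<6)|0x34=0x7974
Completed: cp=U+7974 (starts at byte 9)
Byte[12]=D2: 2-byte lead, need 1 cont bytes. acc=0x12
Byte[13]=BF: continuation. acc=(acc<<6)|0x3F=0x4BF
Completed: cp=U+04BF (starts at byte 12)
Byte[14]=C6: 2-byte lead, need 1 cont bytes. acc=0x6
Byte[15]=A2: continuation. acc=(acc<<6)|0x22=0x1A2
Completed: cp=U+01A2 (starts at byte 14)

Answer: 0 4 8 9 12 14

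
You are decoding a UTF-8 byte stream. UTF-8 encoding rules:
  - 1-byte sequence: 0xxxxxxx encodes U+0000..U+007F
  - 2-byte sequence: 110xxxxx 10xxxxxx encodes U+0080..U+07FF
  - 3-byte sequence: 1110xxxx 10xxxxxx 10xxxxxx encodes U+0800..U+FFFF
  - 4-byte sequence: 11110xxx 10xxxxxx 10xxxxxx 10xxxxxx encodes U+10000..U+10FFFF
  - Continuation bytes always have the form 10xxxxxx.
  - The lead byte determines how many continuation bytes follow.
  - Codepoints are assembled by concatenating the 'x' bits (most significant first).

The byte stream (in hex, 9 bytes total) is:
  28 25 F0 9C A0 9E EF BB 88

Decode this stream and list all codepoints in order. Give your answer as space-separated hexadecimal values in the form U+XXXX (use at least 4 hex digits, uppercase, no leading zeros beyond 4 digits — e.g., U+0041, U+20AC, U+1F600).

Answer: U+0028 U+0025 U+1C81E U+FEC8

Derivation:
Byte[0]=28: 1-byte ASCII. cp=U+0028
Byte[1]=25: 1-byte ASCII. cp=U+0025
Byte[2]=F0: 4-byte lead, need 3 cont bytes. acc=0x0
Byte[3]=9C: continuation. acc=(acc<<6)|0x1C=0x1C
Byte[4]=A0: continuation. acc=(acc<<6)|0x20=0x720
Byte[5]=9E: continuation. acc=(acc<<6)|0x1E=0x1C81E
Completed: cp=U+1C81E (starts at byte 2)
Byte[6]=EF: 3-byte lead, need 2 cont bytes. acc=0xF
Byte[7]=BB: continuation. acc=(acc<<6)|0x3B=0x3FB
Byte[8]=88: continuation. acc=(acc<<6)|0x08=0xFEC8
Completed: cp=U+FEC8 (starts at byte 6)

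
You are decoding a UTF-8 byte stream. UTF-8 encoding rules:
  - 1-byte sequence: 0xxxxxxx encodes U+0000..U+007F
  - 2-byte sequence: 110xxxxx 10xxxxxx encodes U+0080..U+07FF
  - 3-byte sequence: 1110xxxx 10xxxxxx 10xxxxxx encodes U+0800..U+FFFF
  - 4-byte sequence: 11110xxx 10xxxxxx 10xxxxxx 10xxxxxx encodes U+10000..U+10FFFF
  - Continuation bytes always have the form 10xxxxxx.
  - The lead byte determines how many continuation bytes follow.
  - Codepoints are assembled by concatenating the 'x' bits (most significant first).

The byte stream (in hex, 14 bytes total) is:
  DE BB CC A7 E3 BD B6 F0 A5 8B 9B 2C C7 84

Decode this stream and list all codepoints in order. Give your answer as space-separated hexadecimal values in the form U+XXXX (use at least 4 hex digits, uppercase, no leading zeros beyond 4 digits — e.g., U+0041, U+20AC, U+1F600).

Byte[0]=DE: 2-byte lead, need 1 cont bytes. acc=0x1E
Byte[1]=BB: continuation. acc=(acc<<6)|0x3B=0x7BB
Completed: cp=U+07BB (starts at byte 0)
Byte[2]=CC: 2-byte lead, need 1 cont bytes. acc=0xC
Byte[3]=A7: continuation. acc=(acc<<6)|0x27=0x327
Completed: cp=U+0327 (starts at byte 2)
Byte[4]=E3: 3-byte lead, need 2 cont bytes. acc=0x3
Byte[5]=BD: continuation. acc=(acc<<6)|0x3D=0xFD
Byte[6]=B6: continuation. acc=(acc<<6)|0x36=0x3F76
Completed: cp=U+3F76 (starts at byte 4)
Byte[7]=F0: 4-byte lead, need 3 cont bytes. acc=0x0
Byte[8]=A5: continuation. acc=(acc<<6)|0x25=0x25
Byte[9]=8B: continuation. acc=(acc<<6)|0x0B=0x94B
Byte[10]=9B: continuation. acc=(acc<<6)|0x1B=0x252DB
Completed: cp=U+252DB (starts at byte 7)
Byte[11]=2C: 1-byte ASCII. cp=U+002C
Byte[12]=C7: 2-byte lead, need 1 cont bytes. acc=0x7
Byte[13]=84: continuation. acc=(acc<<6)|0x04=0x1C4
Completed: cp=U+01C4 (starts at byte 12)

Answer: U+07BB U+0327 U+3F76 U+252DB U+002C U+01C4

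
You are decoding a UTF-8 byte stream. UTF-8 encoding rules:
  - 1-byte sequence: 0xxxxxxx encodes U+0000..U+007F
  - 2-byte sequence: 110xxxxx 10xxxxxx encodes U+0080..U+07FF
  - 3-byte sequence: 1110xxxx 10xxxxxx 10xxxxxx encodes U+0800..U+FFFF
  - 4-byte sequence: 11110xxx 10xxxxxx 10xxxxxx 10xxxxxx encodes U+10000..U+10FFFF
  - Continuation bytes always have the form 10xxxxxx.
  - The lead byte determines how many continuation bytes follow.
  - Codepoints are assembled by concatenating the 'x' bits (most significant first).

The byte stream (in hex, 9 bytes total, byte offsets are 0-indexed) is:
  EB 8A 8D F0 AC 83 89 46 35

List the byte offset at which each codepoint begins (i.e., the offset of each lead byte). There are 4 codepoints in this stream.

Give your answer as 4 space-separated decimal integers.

Byte[0]=EB: 3-byte lead, need 2 cont bytes. acc=0xB
Byte[1]=8A: continuation. acc=(acc<<6)|0x0A=0x2CA
Byte[2]=8D: continuation. acc=(acc<<6)|0x0D=0xB28D
Completed: cp=U+B28D (starts at byte 0)
Byte[3]=F0: 4-byte lead, need 3 cont bytes. acc=0x0
Byte[4]=AC: continuation. acc=(acc<<6)|0x2C=0x2C
Byte[5]=83: continuation. acc=(acc<<6)|0x03=0xB03
Byte[6]=89: continuation. acc=(acc<<6)|0x09=0x2C0C9
Completed: cp=U+2C0C9 (starts at byte 3)
Byte[7]=46: 1-byte ASCII. cp=U+0046
Byte[8]=35: 1-byte ASCII. cp=U+0035

Answer: 0 3 7 8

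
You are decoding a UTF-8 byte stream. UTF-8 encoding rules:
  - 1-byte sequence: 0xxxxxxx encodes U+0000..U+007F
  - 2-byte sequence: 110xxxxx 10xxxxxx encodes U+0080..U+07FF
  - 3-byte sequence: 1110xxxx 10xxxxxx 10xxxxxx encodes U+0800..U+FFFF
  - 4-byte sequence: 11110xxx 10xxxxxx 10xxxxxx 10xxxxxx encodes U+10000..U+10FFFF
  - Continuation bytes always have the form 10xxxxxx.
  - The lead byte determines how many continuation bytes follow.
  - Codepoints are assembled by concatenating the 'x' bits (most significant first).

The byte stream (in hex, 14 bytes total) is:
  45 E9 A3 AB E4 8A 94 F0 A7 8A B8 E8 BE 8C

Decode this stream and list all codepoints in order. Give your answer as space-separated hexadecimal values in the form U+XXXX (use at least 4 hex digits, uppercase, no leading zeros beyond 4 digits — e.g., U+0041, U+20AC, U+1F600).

Byte[0]=45: 1-byte ASCII. cp=U+0045
Byte[1]=E9: 3-byte lead, need 2 cont bytes. acc=0x9
Byte[2]=A3: continuation. acc=(acc<<6)|0x23=0x263
Byte[3]=AB: continuation. acc=(acc<<6)|0x2B=0x98EB
Completed: cp=U+98EB (starts at byte 1)
Byte[4]=E4: 3-byte lead, need 2 cont bytes. acc=0x4
Byte[5]=8A: continuation. acc=(acc<<6)|0x0A=0x10A
Byte[6]=94: continuation. acc=(acc<<6)|0x14=0x4294
Completed: cp=U+4294 (starts at byte 4)
Byte[7]=F0: 4-byte lead, need 3 cont bytes. acc=0x0
Byte[8]=A7: continuation. acc=(acc<<6)|0x27=0x27
Byte[9]=8A: continuation. acc=(acc<<6)|0x0A=0x9CA
Byte[10]=B8: continuation. acc=(acc<<6)|0x38=0x272B8
Completed: cp=U+272B8 (starts at byte 7)
Byte[11]=E8: 3-byte lead, need 2 cont bytes. acc=0x8
Byte[12]=BE: continuation. acc=(acc<<6)|0x3E=0x23E
Byte[13]=8C: continuation. acc=(acc<<6)|0x0C=0x8F8C
Completed: cp=U+8F8C (starts at byte 11)

Answer: U+0045 U+98EB U+4294 U+272B8 U+8F8C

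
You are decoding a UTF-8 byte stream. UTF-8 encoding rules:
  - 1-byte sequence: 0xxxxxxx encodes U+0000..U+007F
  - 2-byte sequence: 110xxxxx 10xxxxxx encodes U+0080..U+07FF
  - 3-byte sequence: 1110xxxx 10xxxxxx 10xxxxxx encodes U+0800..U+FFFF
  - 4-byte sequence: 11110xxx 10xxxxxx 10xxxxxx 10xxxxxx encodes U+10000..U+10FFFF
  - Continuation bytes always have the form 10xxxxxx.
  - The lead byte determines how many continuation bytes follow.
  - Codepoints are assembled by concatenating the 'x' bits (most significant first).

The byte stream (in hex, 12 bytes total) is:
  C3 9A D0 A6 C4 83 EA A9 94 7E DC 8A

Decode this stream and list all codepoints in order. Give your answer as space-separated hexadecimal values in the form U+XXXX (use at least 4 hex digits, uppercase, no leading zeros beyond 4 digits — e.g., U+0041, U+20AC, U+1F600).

Answer: U+00DA U+0426 U+0103 U+AA54 U+007E U+070A

Derivation:
Byte[0]=C3: 2-byte lead, need 1 cont bytes. acc=0x3
Byte[1]=9A: continuation. acc=(acc<<6)|0x1A=0xDA
Completed: cp=U+00DA (starts at byte 0)
Byte[2]=D0: 2-byte lead, need 1 cont bytes. acc=0x10
Byte[3]=A6: continuation. acc=(acc<<6)|0x26=0x426
Completed: cp=U+0426 (starts at byte 2)
Byte[4]=C4: 2-byte lead, need 1 cont bytes. acc=0x4
Byte[5]=83: continuation. acc=(acc<<6)|0x03=0x103
Completed: cp=U+0103 (starts at byte 4)
Byte[6]=EA: 3-byte lead, need 2 cont bytes. acc=0xA
Byte[7]=A9: continuation. acc=(acc<<6)|0x29=0x2A9
Byte[8]=94: continuation. acc=(acc<<6)|0x14=0xAA54
Completed: cp=U+AA54 (starts at byte 6)
Byte[9]=7E: 1-byte ASCII. cp=U+007E
Byte[10]=DC: 2-byte lead, need 1 cont bytes. acc=0x1C
Byte[11]=8A: continuation. acc=(acc<<6)|0x0A=0x70A
Completed: cp=U+070A (starts at byte 10)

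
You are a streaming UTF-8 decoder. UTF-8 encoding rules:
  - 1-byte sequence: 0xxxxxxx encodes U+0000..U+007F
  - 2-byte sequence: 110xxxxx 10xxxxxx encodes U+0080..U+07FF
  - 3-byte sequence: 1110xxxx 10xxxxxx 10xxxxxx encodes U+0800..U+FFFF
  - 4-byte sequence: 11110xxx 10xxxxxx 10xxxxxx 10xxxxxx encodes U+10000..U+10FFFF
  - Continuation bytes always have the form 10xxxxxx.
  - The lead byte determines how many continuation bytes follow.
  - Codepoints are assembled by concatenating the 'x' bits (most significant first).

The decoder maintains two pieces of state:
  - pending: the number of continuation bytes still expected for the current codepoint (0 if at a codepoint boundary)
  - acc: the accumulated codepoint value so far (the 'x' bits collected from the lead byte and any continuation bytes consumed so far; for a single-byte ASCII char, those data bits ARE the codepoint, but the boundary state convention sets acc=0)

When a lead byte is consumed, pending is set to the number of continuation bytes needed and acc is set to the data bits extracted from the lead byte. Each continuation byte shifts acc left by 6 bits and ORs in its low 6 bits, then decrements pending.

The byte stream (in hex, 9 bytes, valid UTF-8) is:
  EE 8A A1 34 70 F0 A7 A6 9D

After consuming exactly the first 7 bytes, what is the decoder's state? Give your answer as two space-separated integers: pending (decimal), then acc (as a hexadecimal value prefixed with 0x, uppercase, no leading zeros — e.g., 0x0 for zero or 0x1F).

Byte[0]=EE: 3-byte lead. pending=2, acc=0xE
Byte[1]=8A: continuation. acc=(acc<<6)|0x0A=0x38A, pending=1
Byte[2]=A1: continuation. acc=(acc<<6)|0x21=0xE2A1, pending=0
Byte[3]=34: 1-byte. pending=0, acc=0x0
Byte[4]=70: 1-byte. pending=0, acc=0x0
Byte[5]=F0: 4-byte lead. pending=3, acc=0x0
Byte[6]=A7: continuation. acc=(acc<<6)|0x27=0x27, pending=2

Answer: 2 0x27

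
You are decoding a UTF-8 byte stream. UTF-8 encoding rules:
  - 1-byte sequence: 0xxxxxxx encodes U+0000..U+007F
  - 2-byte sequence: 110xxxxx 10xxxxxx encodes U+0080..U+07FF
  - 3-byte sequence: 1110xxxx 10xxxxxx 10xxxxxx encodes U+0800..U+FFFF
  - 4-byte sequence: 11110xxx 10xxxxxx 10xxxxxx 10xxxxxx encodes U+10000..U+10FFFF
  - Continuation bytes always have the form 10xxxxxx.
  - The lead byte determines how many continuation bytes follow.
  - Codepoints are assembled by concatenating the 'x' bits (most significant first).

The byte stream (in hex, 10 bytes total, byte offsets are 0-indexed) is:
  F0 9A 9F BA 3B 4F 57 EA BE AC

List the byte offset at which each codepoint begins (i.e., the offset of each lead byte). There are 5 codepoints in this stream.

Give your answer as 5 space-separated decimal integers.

Byte[0]=F0: 4-byte lead, need 3 cont bytes. acc=0x0
Byte[1]=9A: continuation. acc=(acc<<6)|0x1A=0x1A
Byte[2]=9F: continuation. acc=(acc<<6)|0x1F=0x69F
Byte[3]=BA: continuation. acc=(acc<<6)|0x3A=0x1A7FA
Completed: cp=U+1A7FA (starts at byte 0)
Byte[4]=3B: 1-byte ASCII. cp=U+003B
Byte[5]=4F: 1-byte ASCII. cp=U+004F
Byte[6]=57: 1-byte ASCII. cp=U+0057
Byte[7]=EA: 3-byte lead, need 2 cont bytes. acc=0xA
Byte[8]=BE: continuation. acc=(acc<<6)|0x3E=0x2BE
Byte[9]=AC: continuation. acc=(acc<<6)|0x2C=0xAFAC
Completed: cp=U+AFAC (starts at byte 7)

Answer: 0 4 5 6 7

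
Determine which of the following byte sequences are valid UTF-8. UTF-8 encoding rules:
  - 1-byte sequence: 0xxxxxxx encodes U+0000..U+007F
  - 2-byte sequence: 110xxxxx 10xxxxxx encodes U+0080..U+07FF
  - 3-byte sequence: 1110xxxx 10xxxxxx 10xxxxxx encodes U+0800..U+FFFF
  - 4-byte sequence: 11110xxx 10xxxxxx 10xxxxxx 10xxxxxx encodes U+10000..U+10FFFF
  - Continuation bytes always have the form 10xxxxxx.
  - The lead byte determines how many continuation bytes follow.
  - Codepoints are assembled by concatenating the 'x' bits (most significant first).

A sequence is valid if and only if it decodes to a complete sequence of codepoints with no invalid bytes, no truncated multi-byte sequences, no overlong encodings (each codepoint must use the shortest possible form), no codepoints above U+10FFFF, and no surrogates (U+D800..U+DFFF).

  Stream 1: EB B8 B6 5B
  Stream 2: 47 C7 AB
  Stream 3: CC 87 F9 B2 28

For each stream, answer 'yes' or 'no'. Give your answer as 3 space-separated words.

Answer: yes yes no

Derivation:
Stream 1: decodes cleanly. VALID
Stream 2: decodes cleanly. VALID
Stream 3: error at byte offset 2. INVALID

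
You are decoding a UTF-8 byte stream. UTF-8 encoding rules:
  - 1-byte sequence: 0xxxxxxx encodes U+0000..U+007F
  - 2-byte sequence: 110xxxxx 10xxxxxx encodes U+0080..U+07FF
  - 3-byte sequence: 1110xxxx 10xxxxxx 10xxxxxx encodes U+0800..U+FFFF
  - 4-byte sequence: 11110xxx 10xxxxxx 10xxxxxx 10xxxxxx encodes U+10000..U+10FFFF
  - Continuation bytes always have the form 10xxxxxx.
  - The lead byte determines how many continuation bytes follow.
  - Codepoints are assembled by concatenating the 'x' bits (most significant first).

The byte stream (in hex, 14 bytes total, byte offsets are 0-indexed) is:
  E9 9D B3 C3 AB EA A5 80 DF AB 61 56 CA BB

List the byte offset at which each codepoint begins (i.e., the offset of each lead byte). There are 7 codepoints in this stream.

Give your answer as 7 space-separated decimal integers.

Answer: 0 3 5 8 10 11 12

Derivation:
Byte[0]=E9: 3-byte lead, need 2 cont bytes. acc=0x9
Byte[1]=9D: continuation. acc=(acc<<6)|0x1D=0x25D
Byte[2]=B3: continuation. acc=(acc<<6)|0x33=0x9773
Completed: cp=U+9773 (starts at byte 0)
Byte[3]=C3: 2-byte lead, need 1 cont bytes. acc=0x3
Byte[4]=AB: continuation. acc=(acc<<6)|0x2B=0xEB
Completed: cp=U+00EB (starts at byte 3)
Byte[5]=EA: 3-byte lead, need 2 cont bytes. acc=0xA
Byte[6]=A5: continuation. acc=(acc<<6)|0x25=0x2A5
Byte[7]=80: continuation. acc=(acc<<6)|0x00=0xA940
Completed: cp=U+A940 (starts at byte 5)
Byte[8]=DF: 2-byte lead, need 1 cont bytes. acc=0x1F
Byte[9]=AB: continuation. acc=(acc<<6)|0x2B=0x7EB
Completed: cp=U+07EB (starts at byte 8)
Byte[10]=61: 1-byte ASCII. cp=U+0061
Byte[11]=56: 1-byte ASCII. cp=U+0056
Byte[12]=CA: 2-byte lead, need 1 cont bytes. acc=0xA
Byte[13]=BB: continuation. acc=(acc<<6)|0x3B=0x2BB
Completed: cp=U+02BB (starts at byte 12)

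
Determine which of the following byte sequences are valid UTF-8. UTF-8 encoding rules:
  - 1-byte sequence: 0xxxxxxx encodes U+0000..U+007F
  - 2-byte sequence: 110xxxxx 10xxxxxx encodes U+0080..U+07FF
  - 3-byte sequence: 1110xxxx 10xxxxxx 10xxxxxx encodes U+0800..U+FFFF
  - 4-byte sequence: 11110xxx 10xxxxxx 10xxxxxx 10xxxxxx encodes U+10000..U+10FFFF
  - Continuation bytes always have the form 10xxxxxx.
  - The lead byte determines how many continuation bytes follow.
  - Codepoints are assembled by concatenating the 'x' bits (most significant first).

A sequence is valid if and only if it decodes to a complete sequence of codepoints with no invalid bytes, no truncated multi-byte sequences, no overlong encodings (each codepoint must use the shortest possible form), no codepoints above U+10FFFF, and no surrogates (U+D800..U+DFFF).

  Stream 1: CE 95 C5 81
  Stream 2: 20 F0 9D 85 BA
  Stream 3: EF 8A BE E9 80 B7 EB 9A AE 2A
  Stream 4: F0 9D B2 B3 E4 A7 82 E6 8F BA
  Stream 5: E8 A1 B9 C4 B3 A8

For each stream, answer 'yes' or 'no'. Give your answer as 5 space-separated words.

Answer: yes yes yes yes no

Derivation:
Stream 1: decodes cleanly. VALID
Stream 2: decodes cleanly. VALID
Stream 3: decodes cleanly. VALID
Stream 4: decodes cleanly. VALID
Stream 5: error at byte offset 5. INVALID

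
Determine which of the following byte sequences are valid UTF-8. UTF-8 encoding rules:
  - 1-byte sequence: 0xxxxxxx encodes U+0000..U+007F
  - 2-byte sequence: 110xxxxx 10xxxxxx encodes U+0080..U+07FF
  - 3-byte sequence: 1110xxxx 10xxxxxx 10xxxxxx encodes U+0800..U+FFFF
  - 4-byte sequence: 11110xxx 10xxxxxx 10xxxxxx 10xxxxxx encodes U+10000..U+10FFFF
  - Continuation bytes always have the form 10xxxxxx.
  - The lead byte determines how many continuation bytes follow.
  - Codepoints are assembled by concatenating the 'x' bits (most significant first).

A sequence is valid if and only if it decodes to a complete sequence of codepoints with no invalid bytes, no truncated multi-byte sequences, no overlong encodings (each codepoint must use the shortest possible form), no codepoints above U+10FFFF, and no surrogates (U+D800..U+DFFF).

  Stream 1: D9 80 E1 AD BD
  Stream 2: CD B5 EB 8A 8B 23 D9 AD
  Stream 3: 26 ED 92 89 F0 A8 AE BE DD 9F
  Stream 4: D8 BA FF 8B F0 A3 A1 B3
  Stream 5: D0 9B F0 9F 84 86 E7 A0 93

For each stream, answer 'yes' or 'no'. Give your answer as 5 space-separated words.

Answer: yes yes yes no yes

Derivation:
Stream 1: decodes cleanly. VALID
Stream 2: decodes cleanly. VALID
Stream 3: decodes cleanly. VALID
Stream 4: error at byte offset 2. INVALID
Stream 5: decodes cleanly. VALID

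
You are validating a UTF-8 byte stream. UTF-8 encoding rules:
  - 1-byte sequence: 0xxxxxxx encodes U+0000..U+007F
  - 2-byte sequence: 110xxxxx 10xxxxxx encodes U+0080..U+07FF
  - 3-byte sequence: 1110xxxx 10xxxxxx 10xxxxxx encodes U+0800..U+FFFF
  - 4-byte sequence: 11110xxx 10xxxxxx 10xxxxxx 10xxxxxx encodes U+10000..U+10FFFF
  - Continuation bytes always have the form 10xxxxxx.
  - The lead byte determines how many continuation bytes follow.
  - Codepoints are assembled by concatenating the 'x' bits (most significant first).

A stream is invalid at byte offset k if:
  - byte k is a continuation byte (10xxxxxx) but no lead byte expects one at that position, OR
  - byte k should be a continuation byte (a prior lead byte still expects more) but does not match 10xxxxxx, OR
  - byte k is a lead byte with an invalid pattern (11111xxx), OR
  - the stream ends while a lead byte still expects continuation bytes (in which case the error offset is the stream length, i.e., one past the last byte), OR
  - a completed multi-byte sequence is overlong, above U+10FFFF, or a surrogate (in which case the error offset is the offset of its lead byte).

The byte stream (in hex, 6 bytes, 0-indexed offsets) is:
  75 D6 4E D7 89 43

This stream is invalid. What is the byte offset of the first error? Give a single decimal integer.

Byte[0]=75: 1-byte ASCII. cp=U+0075
Byte[1]=D6: 2-byte lead, need 1 cont bytes. acc=0x16
Byte[2]=4E: expected 10xxxxxx continuation. INVALID

Answer: 2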